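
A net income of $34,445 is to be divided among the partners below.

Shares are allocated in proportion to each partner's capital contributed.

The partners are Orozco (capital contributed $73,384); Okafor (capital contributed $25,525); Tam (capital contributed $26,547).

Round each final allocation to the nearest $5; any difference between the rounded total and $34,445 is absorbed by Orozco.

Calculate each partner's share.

Total capital contributed = 125,456.
Raw shares: Orozco 73,384/125,456 × $34,445 = 20,148.19; Okafor 25,525/125,456 × $34,445 = 7,008.10; Tam 26,547/125,456 × $34,445 = 7,288.70.
At nearest $5: Orozco $20,150; Okafor $7,010; Tam $7,290. Sum = $34,450.
Difference $34,445 − $34,450 = −$5 applied to Orozco: Orozco becomes $20,145.

Orozco: $20,145 · Okafor: $7,010 · Tam: $7,290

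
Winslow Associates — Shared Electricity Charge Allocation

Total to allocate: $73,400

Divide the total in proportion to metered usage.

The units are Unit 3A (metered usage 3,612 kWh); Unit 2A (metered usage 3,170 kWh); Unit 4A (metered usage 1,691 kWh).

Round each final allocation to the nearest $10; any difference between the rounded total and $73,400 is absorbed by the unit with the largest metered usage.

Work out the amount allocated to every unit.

Sum of metered usage: 3,612 + 3,170 + 1,691 = 8,473.
Raw shares: Unit 3A 31,290.07; Unit 2A 27,461.11; Unit 4A 14,648.81.
At nearest $10: Unit 3A $31,290; Unit 2A $27,460; Unit 4A $14,650. Sum = $73,400.
Sum already equals the total — no adjustment.

Unit 3A: $31,290 · Unit 2A: $27,460 · Unit 4A: $14,650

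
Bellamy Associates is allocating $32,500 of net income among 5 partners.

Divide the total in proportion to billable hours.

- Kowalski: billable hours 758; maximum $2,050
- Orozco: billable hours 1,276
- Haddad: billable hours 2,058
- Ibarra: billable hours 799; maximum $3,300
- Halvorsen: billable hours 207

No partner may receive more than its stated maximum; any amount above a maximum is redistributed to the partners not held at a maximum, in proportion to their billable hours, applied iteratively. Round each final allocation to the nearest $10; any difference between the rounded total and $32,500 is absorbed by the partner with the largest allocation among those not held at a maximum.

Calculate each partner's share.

Billable hours total: 5,098.
Pro-rata shares before constraints: Kowalski 4,832.29; Orozco 8,134.56; Haddad 13,119.85; Ibarra 5,093.66; Halvorsen 1,319.64.
Held at cap: Kowalski ($2,050), Ibarra ($3,300); residual $27,150 reallocated over remaining billable hours 3,541.
Shares after redistribution: Orozco 9,783.51 → $9,780; Haddad 15,779.36 → $15,780; Halvorsen 1,587.14 → $1,590.

Kowalski: $2,050 · Orozco: $9,780 · Haddad: $15,780 · Ibarra: $3,300 · Halvorsen: $1,590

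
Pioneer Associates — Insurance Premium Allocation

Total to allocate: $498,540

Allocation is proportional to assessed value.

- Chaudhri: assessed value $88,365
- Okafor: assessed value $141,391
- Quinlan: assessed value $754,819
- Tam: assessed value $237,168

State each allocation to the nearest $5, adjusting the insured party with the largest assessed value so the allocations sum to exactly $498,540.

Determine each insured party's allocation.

Chaudhri: $36,060; Okafor: $57,695; Quinlan: $308,005; Tam: $96,780

Assessed value total: 1,221,743.
Proportional shares: Chaudhri 88,365/1,221,743 × $498,540 = 36,057.90; Okafor 141,391/1,221,743 × $498,540 = 57,695.50; Quinlan 754,819/1,221,743 × $498,540 = 308,008.69; Tam 237,168/1,221,743 × $498,540 = 96,777.91.
Rounded to nearest $5: Chaudhri $36,060; Okafor $57,695; Quinlan $308,010; Tam $96,780. Sum = $498,545.
Difference $498,540 − $498,545 = −$5 applied to largest assessed value (Quinlan): Quinlan becomes $308,005.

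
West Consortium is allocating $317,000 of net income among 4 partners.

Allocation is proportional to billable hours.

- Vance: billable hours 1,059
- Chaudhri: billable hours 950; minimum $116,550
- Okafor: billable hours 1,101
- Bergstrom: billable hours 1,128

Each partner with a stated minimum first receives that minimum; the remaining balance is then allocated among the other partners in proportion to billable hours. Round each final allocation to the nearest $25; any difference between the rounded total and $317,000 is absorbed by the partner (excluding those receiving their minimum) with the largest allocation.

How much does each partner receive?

Minimums first: Chaudhri $116,550. Balance $200,450.
Balance split over remaining billable hours 3,288: Vance 64,560.99 → $64,550; Okafor 67,121.49 → $67,125; Bergstrom 68,767.52 → $68,775.

Vance: $64,550 · Chaudhri: $116,550 · Okafor: $67,125 · Bergstrom: $68,775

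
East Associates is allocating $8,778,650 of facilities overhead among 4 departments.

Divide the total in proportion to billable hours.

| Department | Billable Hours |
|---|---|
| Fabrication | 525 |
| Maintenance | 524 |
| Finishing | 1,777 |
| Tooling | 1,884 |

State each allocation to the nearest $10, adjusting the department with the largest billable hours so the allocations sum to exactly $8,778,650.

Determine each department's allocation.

Fabrication: $978,510; Maintenance: $976,650; Finishing: $3,312,030; Tooling: $3,511,460

Sum of billable hours: 525 + 524 + 1,777 + 1,884 = 4,710.
Raw shares: Fabrication 978,511.94; Maintenance 976,648.11; Finishing 3,312,029.95; Tooling 3,511,460.00.
After rounding ($10): Fabrication $978,510; Maintenance $976,650; Finishing $3,312,030; Tooling $3,511,460. Sum = $8,778,650.
Rounded total matches; no reconciliation needed.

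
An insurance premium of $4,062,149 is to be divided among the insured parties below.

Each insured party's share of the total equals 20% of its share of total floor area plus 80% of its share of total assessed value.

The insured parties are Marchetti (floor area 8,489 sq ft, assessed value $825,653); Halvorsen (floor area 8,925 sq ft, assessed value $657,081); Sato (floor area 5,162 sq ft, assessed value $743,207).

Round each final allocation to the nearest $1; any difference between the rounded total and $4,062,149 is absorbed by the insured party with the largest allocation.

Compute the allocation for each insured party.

Marchetti: $1,510,884 | Halvorsen: $1,280,472 | Sato: $1,270,793

Totals — floor area 22,576, assessed value 2,225,941.
Combined weights (20% floor area + 80% assessed value): Marchetti 0.3719; Halvorsen 0.3152; Sato 0.3128.
Unrounded shares: Marchetti 1,510,884.88; Halvorsen 1,280,471.56; Sato 1,270,792.57.
After rounding ($1): Marchetti $1,510,885; Halvorsen $1,280,472; Sato $1,270,793. Sum = $4,062,150.
Difference $4,062,149 − $4,062,150 = −$1 applied to largest allocation (Marchetti): Marchetti becomes $1,510,884.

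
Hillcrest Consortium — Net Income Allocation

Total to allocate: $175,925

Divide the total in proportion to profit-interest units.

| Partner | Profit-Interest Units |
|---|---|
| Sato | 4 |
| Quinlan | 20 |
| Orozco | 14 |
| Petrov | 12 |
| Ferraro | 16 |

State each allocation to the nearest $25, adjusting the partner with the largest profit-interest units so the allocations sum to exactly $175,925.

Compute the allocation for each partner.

Sato: $10,650 | Quinlan: $53,325 | Orozco: $37,325 | Petrov: $31,975 | Ferraro: $42,650

Combined profit-interest units = 66.
Proportional shares: Sato 4/66 × $175,925 = 10,662.12; Quinlan 20/66 × $175,925 = 53,310.61; Orozco 14/66 × $175,925 = 37,317.42; Petrov 12/66 × $175,925 = 31,986.36; Ferraro 16/66 × $175,925 = 42,648.48.
At nearest $25: Sato $10,650; Quinlan $53,300; Orozco $37,325; Petrov $31,975; Ferraro $42,650. Sum = $175,900.
Difference $175,925 − $175,900 = +$25 applied to largest profit-interest units (Quinlan): Quinlan becomes $53,325.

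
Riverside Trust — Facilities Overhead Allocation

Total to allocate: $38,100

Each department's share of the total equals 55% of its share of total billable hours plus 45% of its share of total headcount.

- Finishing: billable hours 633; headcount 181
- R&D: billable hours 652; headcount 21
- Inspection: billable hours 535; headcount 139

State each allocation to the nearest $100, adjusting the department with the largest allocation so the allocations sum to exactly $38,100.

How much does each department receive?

Finishing: $16,400 | R&D: $8,600 | Inspection: $13,100

Totals — billable hours 1,820, headcount 341.
Blended shares (55% billable hours + 45% headcount): Finishing 0.4301; R&D 0.2247; Inspection 0.3451.
Proportional shares: Finishing 16,388.62; R&D 8,562.81; Inspection 13,148.57.
Rounded to nearest $100: Finishing $16,400; R&D $8,600; Inspection $13,100. Sum = $38,100.
No rounding difference to absorb.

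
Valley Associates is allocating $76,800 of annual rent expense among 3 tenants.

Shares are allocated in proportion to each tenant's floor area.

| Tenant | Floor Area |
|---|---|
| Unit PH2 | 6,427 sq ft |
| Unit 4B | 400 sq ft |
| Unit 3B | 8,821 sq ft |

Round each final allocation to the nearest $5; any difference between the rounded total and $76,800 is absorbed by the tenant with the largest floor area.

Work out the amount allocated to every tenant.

Unit PH2: $31,545 · Unit 4B: $1,965 · Unit 3B: $43,290

Floor area total: 15,648.
Raw shares: Unit PH2 6,427/15,648 × $76,800 = 31,543.56; Unit 4B 400/15,648 × $76,800 = 1,963.19; Unit 3B 8,821/15,648 × $76,800 = 43,293.25.
At nearest $5: Unit PH2 $31,545; Unit 4B $1,965; Unit 3B $43,295. Sum = $76,805.
Difference $76,800 − $76,805 = −$5 applied to largest floor area (Unit 3B): Unit 3B becomes $43,290.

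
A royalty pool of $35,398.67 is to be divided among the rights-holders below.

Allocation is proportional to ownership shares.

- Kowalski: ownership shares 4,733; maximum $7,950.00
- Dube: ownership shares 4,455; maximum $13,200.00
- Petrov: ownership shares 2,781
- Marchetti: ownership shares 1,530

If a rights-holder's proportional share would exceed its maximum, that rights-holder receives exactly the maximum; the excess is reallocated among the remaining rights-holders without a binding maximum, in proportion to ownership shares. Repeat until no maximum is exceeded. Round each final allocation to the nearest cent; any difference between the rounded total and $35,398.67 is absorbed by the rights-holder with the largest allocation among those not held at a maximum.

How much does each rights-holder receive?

Combined ownership shares = 13,499.
Unconstrained shares: Kowalski 12,411.4309; Dube 11,682.4265; Petrov 7,292.6662; Marchetti 4,012.1465.
Held at cap: Kowalski ($7,950.00); residual $27,448.67 reallocated over remaining ownership shares 8,766.
Held at cap: Dube ($13,200.00); residual $14,248.67 reallocated over remaining ownership shares 4,311.
Redistributed shares: Petrov 9,191.7308 → $9,191.73; Marchetti 5,056.9392 → $5,056.94.

Kowalski: $7,950.00; Dube: $13,200.00; Petrov: $9,191.73; Marchetti: $5,056.94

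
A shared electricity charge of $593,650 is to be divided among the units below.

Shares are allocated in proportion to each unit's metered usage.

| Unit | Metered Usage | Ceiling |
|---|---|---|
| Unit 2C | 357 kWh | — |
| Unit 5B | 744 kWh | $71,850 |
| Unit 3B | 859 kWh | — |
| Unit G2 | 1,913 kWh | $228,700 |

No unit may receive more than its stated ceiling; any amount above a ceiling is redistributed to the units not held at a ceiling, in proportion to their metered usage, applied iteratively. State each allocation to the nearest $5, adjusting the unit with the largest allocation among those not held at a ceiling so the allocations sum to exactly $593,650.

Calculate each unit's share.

Unit 2C: $86,050; Unit 5B: $71,850; Unit 3B: $207,050; Unit G2: $228,700

Sum of metered usage: 3,873.
Unconstrained shares: Unit 2C 54,720.64; Unit 5B 114,039.66; Unit 3B 131,666.76; Unit G2 293,222.94.
Held at cap: Unit 5B ($71,850), Unit G2 ($228,700); balance $293,100 reallocated over remaining metered usage 1,216.
Remaining shares: Unit 2C 86,049.92 → $86,050; Unit 3B 207,050.08 → $207,050.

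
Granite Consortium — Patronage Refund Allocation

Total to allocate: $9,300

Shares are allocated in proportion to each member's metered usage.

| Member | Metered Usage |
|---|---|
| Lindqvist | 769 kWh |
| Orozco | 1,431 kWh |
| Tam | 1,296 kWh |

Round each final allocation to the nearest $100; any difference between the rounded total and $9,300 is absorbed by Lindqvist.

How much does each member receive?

Total metered usage = 3,496.
Raw shares: Lindqvist 769/3,496 × $9,300 = 2,045.68; Orozco 1,431/3,496 × $9,300 = 3,806.72; Tam 1,296/3,496 × $9,300 = 3,447.60.
Rounded to nearest $100: Lindqvist $2,000; Orozco $3,800; Tam $3,400. Sum = $9,200.
Difference $9,300 − $9,200 = +$100 applied to Lindqvist: Lindqvist becomes $2,100.

Lindqvist: $2,100 · Orozco: $3,800 · Tam: $3,400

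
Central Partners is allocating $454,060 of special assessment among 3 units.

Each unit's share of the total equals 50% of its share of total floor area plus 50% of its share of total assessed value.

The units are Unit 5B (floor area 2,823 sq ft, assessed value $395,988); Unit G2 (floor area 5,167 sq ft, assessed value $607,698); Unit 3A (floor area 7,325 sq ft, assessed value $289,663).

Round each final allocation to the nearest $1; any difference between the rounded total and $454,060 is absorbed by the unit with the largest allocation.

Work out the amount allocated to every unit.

Unit 5B: $111,359 · Unit G2: $183,269 · Unit 3A: $159,432

Floor area total 15,315; assessed value total 1,293,349.
Blended shares (50% floor area + 50% assessed value): Unit 5B 0.2453; Unit G2 0.4036; Unit 3A 0.3511.
Unrounded shares: Unit 5B 111,358.59; Unit G2 183,268.96; Unit 3A 159,432.45.
After rounding ($1): Unit 5B $111,359; Unit G2 $183,269; Unit 3A $159,432. Sum = $454,060.
Sum already equals the total — no adjustment.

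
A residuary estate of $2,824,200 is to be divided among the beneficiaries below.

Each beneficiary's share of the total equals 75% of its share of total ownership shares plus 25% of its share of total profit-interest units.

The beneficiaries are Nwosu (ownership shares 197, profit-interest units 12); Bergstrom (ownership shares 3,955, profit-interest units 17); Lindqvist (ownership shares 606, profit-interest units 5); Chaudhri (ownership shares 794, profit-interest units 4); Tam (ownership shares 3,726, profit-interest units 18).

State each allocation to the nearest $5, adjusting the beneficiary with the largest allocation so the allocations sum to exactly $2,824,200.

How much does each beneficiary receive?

Nwosu: $196,270 | Bergstrom: $1,117,255 | Lindqvist: $201,390 | Chaudhri: $231,700 | Tam: $1,077,585

Ownership shares total 9,278; profit-interest units total 56.
Blended shares (75% ownership shares + 25% profit-interest units): Nwosu 0.0695; Bergstrom 0.3956; Lindqvist 0.0713; Chaudhri 0.0820; Tam 0.3816.
Unrounded shares: Nwosu 196,271.16; Bergstrom 1,117,255.69; Lindqvist 201,388.84; Chaudhri 231,700.85; Tam 1,077,583.46.
Rounded to nearest $5: Nwosu $196,270; Bergstrom $1,117,255; Lindqvist $201,390; Chaudhri $231,700; Tam $1,077,585. Sum = $2,824,200.
No rounding difference to absorb.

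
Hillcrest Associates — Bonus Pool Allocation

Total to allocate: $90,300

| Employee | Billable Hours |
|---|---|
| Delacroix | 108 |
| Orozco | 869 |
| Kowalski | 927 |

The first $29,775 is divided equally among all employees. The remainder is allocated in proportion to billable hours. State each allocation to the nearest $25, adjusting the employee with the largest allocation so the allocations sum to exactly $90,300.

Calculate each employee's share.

$29,775 shared equally gives $9,925 per employee.
Remainder $60,525 by billable hours (total 1,904): Delacroix 3,433.14 → $3,425; Orozco 27,624.07 → $27,625; Kowalski 29,467.79 → $29,475.
Totals: Delacroix $9,925 + $3,425 = $13,350; Orozco $9,925 + $27,625 = $37,550; Kowalski $9,925 + $29,475 = $39,400.

Delacroix: $13,350; Orozco: $37,550; Kowalski: $39,400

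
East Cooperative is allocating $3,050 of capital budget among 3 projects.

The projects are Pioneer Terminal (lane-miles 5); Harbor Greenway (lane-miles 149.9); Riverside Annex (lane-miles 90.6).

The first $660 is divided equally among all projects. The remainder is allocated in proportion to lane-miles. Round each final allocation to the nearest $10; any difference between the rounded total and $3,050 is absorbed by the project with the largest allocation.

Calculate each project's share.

$660 shared equally gives $220 per project.
Remainder $2,390 by lane-miles (total 245.5): Pioneer Terminal 48.68 → $50; Harbor Greenway 1,459.31 → $1,460; Riverside Annex 882.01 → $880.
Totals: Pioneer Terminal $220 + $50 = $270; Harbor Greenway $220 + $1,460 = $1,680; Riverside Annex $220 + $880 = $1,100.

Pioneer Terminal: $270; Harbor Greenway: $1,680; Riverside Annex: $1,100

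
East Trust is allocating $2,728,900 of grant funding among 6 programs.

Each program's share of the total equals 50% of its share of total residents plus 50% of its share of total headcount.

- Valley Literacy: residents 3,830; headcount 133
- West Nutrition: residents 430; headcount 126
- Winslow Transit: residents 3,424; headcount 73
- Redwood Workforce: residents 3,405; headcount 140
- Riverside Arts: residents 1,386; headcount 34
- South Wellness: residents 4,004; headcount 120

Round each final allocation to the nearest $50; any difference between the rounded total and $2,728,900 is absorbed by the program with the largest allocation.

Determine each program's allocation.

Totals — residents 16,479, headcount 626.
Combined weights (50% residents + 50% headcount): Valley Literacy 0.2224; West Nutrition 0.1137; Winslow Transit 0.1622; Redwood Workforce 0.2151; Riverside Arts 0.0692; South Wellness 0.2173.
Unrounded shares: Valley Literacy 607,012.53; West Nutrition 310,237.41; Winslow Transit 442,618.05; Redwood Workforce 587,080.25; Riverside Arts 188,867.37; South Wellness 593,084.39.
Rounded to nearest $50: Valley Literacy $607,000; West Nutrition $310,250; Winslow Transit $442,600; Redwood Workforce $587,100; Riverside Arts $188,850; South Wellness $593,100. Sum = $2,728,900.
Rounded total matches; no reconciliation needed.

Valley Literacy: $607,000 | West Nutrition: $310,250 | Winslow Transit: $442,600 | Redwood Workforce: $587,100 | Riverside Arts: $188,850 | South Wellness: $593,100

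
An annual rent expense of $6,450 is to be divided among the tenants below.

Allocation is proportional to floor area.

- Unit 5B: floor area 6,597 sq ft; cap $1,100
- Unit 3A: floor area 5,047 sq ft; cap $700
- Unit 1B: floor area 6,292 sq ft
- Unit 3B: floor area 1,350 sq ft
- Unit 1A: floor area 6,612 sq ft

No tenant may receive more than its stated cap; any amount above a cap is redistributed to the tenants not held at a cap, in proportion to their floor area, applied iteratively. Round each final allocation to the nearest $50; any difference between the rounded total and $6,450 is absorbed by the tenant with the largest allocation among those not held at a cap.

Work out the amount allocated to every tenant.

Unit 5B: $1,100 | Unit 3A: $700 | Unit 1B: $2,050 | Unit 3B: $450 | Unit 1A: $2,150

Sum of floor area: 25,898.
Proportional shares (ignoring caps): Unit 5B 1,643.01; Unit 3A 1,256.98; Unit 1B 1,567.05; Unit 3B 336.22; Unit 1A 1,646.74.
Capped: Unit 5B ($1,100), Unit 3A ($700); remaining pool $4,650 reallocated over remaining floor area 14,254.
Redistributed shares: Unit 1B 2,052.60 → $2,050; Unit 3B 440.40 → $450; Unit 1A 2,156.99 → $2,150.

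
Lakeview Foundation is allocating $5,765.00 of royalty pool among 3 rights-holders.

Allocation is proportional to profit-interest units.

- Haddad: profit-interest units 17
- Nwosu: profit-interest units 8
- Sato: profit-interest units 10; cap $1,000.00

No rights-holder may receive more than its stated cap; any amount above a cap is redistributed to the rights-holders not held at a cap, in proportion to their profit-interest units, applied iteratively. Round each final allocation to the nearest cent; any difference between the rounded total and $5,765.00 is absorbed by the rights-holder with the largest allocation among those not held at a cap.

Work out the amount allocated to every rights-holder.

Haddad: $3,240.20; Nwosu: $1,524.80; Sato: $1,000.00

Total profit-interest units = 35.
Proportional shares (ignoring caps): Haddad 2,800.1429; Nwosu 1,317.7143; Sato 1,647.1429.
Cap binds for Sato ($1,000.00); balance $4,765.00 reallocated over remaining profit-interest units 25.
Redistributed shares: Haddad 3,240.2000 → $3,240.20; Nwosu 1,524.8000 → $1,524.80.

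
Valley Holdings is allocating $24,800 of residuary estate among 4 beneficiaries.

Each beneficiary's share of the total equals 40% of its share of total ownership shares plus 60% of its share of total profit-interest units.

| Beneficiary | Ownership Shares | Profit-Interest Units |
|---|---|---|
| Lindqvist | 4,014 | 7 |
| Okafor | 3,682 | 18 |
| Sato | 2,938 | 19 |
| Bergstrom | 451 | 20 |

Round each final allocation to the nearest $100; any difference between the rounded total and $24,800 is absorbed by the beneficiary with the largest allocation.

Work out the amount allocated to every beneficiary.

Ownership shares total 11,085; profit-interest units total 64.
Combined weights (40% ownership shares + 60% profit-interest units): Lindqvist 0.2105; Okafor 0.3016; Sato 0.2841; Bergstrom 0.2038.
Proportional shares: Lindqvist 5,219.64; Okafor 7,480.03; Sato 7,046.73; Bergstrom 5,053.60.
After rounding ($100): Lindqvist $5,200; Okafor $7,500; Sato $7,000; Bergstrom $5,100. Sum = $24,800.
No rounding difference to absorb.

Lindqvist: $5,200; Okafor: $7,500; Sato: $7,000; Bergstrom: $5,100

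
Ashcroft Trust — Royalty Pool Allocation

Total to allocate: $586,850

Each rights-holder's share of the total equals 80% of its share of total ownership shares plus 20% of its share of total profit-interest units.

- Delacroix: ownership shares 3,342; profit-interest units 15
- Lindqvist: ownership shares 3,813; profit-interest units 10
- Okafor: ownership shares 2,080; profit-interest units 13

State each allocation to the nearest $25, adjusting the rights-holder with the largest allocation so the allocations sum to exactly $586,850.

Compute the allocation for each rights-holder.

Delacroix: $216,225 | Lindqvist: $224,725 | Okafor: $145,900

Totals — ownership shares 9,235, profit-interest units 38.
Combined weights (80% ownership shares + 20% profit-interest units): Delacroix 0.3685; Lindqvist 0.3829; Okafor 0.2486.
Raw shares: Delacroix 216,227.63; Lindqvist 224,728.45; Okafor 145,893.92.
At nearest $25: Delacroix $216,225; Lindqvist $224,725; Okafor $145,900. Sum = $586,850.
Rounded total matches; no reconciliation needed.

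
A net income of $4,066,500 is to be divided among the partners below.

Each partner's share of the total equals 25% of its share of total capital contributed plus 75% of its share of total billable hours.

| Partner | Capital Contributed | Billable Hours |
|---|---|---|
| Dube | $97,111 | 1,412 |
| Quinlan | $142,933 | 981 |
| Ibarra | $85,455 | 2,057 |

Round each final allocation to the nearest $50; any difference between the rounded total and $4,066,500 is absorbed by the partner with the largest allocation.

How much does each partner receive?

Capital contributed total 325,499; billable hours total 4,450.
Combined weights (25% capital contributed + 75% billable hours): Dube 0.3126; Quinlan 0.2751; Ibarra 0.4123.
Proportional shares: Dube 1,271,040.61; Quinlan 1,118,763.22; Ibarra 1,676,696.17.
Rounded to nearest $50: Dube $1,271,050; Quinlan $1,118,750; Ibarra $1,676,700. Sum = $4,066,500.
Sum already equals the total — no adjustment.

Dube: $1,271,050 · Quinlan: $1,118,750 · Ibarra: $1,676,700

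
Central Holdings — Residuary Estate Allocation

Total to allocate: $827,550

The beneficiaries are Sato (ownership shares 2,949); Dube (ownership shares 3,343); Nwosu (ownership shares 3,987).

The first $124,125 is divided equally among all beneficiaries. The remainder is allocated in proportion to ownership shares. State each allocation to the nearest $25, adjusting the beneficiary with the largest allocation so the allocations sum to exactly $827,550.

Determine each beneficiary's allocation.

First tranche $124,125 split equally: $41,375 each.
Remainder $703,425 by ownership shares (total 10,279): Sato 201,809.55 → $201,800; Dube 228,772.23 → $228,775; Nwosu 272,843.22 → $272,850.
Totals: Sato $41,375 + $201,800 = $243,175; Dube $41,375 + $228,775 = $270,150; Nwosu $41,375 + $272,850 = $314,225.

Sato: $243,175 · Dube: $270,150 · Nwosu: $314,225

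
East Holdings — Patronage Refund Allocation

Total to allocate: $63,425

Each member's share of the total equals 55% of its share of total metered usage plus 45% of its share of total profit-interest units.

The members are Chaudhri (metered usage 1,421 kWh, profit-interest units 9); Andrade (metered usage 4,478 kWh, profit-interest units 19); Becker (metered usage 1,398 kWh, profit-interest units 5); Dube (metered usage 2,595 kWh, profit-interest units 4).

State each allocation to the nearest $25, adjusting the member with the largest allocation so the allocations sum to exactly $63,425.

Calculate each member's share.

Chaudhri: $11,950; Andrade: $30,475; Becker: $8,775; Dube: $12,225

Totals — metered usage 9,892, profit-interest units 37.
Blended shares (55% metered usage + 45% profit-interest units): Chaudhri 0.1885; Andrade 0.4801; Becker 0.1385; Dube 0.1929.
Raw shares: Chaudhri 11,953.57; Andrade 30,447.81; Becker 8,786.92; Dube 12,236.71.
At nearest $25: Chaudhri $11,950; Andrade $30,450; Becker $8,775; Dube $12,225. Sum = $63,400.
Difference $63,425 − $63,400 = +$25 applied to largest allocation (Andrade): Andrade becomes $30,475.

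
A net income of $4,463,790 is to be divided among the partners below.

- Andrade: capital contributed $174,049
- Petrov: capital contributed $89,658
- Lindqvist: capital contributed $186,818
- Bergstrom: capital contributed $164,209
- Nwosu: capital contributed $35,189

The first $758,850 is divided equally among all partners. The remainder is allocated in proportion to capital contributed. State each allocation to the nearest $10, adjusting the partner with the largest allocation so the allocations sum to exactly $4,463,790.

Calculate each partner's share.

$758,850 shared equally gives $151,770 per partner.
Remainder $3,704,940 by capital contributed (total 649,923): Andrade 992,180.77 → $992,180; Petrov 511,102.87 → $511,100; Lindqvist 1,064,971.51 → $1,064,970; Bergstrom 936,087.03 → $936,090; Nwosu 200,597.81 → $200,600.
Totals: Andrade $151,770 + $992,180 = $1,143,950; Petrov $151,770 + $511,100 = $662,870; Lindqvist $151,770 + $1,064,970 = $1,216,740; Bergstrom $151,770 + $936,090 = $1,087,860; Nwosu $151,770 + $200,600 = $352,370.

Andrade: $1,143,950 | Petrov: $662,870 | Lindqvist: $1,216,740 | Bergstrom: $1,087,860 | Nwosu: $352,370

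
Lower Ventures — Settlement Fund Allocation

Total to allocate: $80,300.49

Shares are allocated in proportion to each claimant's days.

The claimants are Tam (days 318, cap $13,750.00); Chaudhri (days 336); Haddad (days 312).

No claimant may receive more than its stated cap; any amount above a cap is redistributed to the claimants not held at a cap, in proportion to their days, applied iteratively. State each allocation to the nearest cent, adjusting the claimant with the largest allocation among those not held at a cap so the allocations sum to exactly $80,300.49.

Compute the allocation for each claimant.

Tam: $13,750.00; Chaudhri: $34,507.66; Haddad: $32,042.83

Sum of days: 966.
Unconstrained shares: Tam 26,434.3228; Chaudhri 27,930.6052; Haddad 25,935.5620.
Held at cap: Tam ($13,750.00); residual $66,550.49 reallocated over remaining days 648.
Remaining shares: Chaudhri 34,507.6615 → $34,507.66; Haddad 32,042.8285 → $32,042.83.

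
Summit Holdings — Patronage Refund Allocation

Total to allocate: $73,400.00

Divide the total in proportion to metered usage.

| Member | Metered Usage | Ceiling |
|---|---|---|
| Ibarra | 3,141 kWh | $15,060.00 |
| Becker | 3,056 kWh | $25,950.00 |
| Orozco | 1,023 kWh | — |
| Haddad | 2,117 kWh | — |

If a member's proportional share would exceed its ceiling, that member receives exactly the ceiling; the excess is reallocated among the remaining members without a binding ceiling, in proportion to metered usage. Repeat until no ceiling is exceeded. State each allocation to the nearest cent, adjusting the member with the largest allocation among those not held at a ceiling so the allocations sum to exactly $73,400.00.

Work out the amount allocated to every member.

Sum of metered usage: 9,337.
Proportional shares (ignoring caps): Ibarra 24,692.0210; Becker 24,023.8192; Orozco 8,042.0049; Haddad 16,642.1549.
Capped: Ibarra ($15,060.00); balance $58,340.00 reallocated over remaining metered usage 6,196.
Capped: Becker ($25,950.00); balance $32,390.00 reallocated over remaining metered usage 3,140.
Shares after redistribution: Orozco 10,552.5382 → $10,552.54; Haddad 21,837.4618 → $21,837.46.

Ibarra: $15,060.00; Becker: $25,950.00; Orozco: $10,552.54; Haddad: $21,837.46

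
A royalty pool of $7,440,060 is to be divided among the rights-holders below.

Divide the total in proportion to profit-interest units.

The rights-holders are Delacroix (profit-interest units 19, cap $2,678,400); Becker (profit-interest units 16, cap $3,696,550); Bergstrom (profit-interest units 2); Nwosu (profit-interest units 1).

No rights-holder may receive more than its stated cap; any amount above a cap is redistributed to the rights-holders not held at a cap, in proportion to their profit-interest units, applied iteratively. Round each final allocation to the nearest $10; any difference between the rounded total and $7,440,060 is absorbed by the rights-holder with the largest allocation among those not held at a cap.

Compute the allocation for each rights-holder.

Profit-interest units total: 38.
Proportional shares (ignoring caps): Delacroix 3,720,030.00; Becker 3,132,656.84; Bergstrom 391,582.11; Nwosu 195,791.05.
Held at cap: Delacroix ($2,678,400); residual $4,761,660 reallocated over remaining profit-interest units 19.
Held at cap: Becker ($3,696,550); residual $1,065,110 reallocated over remaining profit-interest units 3.
Redistributed shares: Bergstrom 710,073.33 → $710,070; Nwosu 355,036.67 → $355,040.

Delacroix: $2,678,400 | Becker: $3,696,550 | Bergstrom: $710,070 | Nwosu: $355,040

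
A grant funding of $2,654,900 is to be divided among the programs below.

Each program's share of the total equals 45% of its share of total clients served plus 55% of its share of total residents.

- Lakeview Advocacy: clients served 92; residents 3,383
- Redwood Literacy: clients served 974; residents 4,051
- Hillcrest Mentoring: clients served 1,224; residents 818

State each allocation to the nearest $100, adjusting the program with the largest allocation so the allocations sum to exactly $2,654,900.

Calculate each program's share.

Lakeview Advocacy: $646,600 | Redwood Literacy: $1,225,000 | Hillcrest Mentoring: $783,300

Clients served total 2,290; residents total 8,252.
Blended shares (45% clients served + 55% residents): Lakeview Advocacy 0.2436; Redwood Literacy 0.4614; Hillcrest Mentoring 0.2950.
Pro-rata amounts: Lakeview Advocacy 646,620.21; Redwood Literacy 1,224,967.12; Hillcrest Mentoring 783,312.67.
After rounding ($100): Lakeview Advocacy $646,600; Redwood Literacy $1,225,000; Hillcrest Mentoring $783,300. Sum = $2,654,900.
Sum already equals the total — no adjustment.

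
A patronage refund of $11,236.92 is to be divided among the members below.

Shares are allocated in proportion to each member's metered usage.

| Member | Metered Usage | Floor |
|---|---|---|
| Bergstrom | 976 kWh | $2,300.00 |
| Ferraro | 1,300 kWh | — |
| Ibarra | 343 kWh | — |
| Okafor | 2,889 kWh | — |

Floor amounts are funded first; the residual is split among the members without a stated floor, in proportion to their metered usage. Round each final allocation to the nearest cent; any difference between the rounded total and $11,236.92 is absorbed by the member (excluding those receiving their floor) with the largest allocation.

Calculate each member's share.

Fund the minimums — Bergstrom $2,300.00. Balance $8,936.92.
Balance split over remaining metered usage 4,532: Ferraro 2,563.5472 → $2,563.55; Ibarra 676.3821 → $676.38; Okafor 5,696.9907 → $5,696.99.

Bergstrom: $2,300.00; Ferraro: $2,563.55; Ibarra: $676.38; Okafor: $5,696.99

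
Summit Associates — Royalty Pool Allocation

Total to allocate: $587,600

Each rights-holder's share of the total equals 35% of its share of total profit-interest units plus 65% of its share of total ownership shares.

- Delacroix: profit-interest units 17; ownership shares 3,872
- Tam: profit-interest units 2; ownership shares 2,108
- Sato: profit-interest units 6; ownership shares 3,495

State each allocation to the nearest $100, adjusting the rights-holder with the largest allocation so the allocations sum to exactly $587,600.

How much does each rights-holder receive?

Totals — profit-interest units 25, ownership shares 9,475.
Combined weights (35% profit-interest units + 65% ownership shares): Delacroix 0.5036; Tam 0.1726; Sato 0.3238.
Raw shares: Delacroix 295,930.24; Tam 101,426.89; Sato 190,242.86.
Rounded to nearest $100: Delacroix $295,900; Tam $101,400; Sato $190,200. Sum = $587,500.
Difference $587,600 − $587,500 = +$100 applied to largest allocation (Delacroix): Delacroix becomes $296,000.

Delacroix: $296,000 · Tam: $101,400 · Sato: $190,200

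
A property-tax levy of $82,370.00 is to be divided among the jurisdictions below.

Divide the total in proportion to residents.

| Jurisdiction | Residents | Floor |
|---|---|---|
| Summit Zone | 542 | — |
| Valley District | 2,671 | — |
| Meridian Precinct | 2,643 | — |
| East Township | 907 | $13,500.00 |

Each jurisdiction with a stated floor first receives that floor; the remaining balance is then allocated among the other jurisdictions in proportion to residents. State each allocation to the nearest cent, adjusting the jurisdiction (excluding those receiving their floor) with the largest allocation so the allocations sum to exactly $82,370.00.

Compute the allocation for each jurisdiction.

Fund the minimums — East Township $13,500.00. Balance $68,870.00.
Balance split over remaining residents 5,856: Summit Zone 6,374.2384 → $6,374.24; Valley District 31,412.5290 → $31,412.53; Meridian Precinct 31,083.2326 → $31,083.23.

Summit Zone: $6,374.24 | Valley District: $31,412.53 | Meridian Precinct: $31,083.23 | East Township: $13,500.00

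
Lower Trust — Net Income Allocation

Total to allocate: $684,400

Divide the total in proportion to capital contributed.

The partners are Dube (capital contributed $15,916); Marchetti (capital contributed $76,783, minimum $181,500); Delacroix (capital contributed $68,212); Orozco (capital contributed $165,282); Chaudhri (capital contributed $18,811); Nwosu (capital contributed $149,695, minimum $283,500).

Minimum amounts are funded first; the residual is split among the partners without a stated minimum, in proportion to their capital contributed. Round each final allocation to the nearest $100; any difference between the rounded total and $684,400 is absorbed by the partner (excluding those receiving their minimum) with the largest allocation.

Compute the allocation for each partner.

Dube: $13,000 | Marchetti: $181,500 | Delacroix: $55,800 | Orozco: $135,200 | Chaudhri: $15,400 | Nwosu: $283,500

Minimums first: Marchetti $181,500; Nwosu $283,500. Remaining pool $219,400.
Remaining pool split over remaining capital contributed 268,221: Dube 13,019.00 → $13,000; Delacroix 55,796.20 → $55,800; Orozco 135,197.73 → $135,200; Chaudhri 15,387.06 → $15,400.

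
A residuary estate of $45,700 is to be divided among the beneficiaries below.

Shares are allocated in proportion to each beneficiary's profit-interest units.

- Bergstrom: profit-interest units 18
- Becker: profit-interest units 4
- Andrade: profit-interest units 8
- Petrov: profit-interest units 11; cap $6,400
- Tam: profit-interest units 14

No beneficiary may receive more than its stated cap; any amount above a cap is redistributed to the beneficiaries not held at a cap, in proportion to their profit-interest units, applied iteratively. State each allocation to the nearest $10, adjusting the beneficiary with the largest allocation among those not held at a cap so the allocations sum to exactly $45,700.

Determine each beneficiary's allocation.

Total profit-interest units = 55.
Pro-rata shares before constraints: Bergstrom 14,956.36; Becker 3,323.64; Andrade 6,647.27; Petrov 9,140.00; Tam 11,632.73.
Held at cap: Petrov ($6,400); residual $39,300 reallocated over remaining profit-interest units 44.
Shares after redistribution: Bergstrom 16,077.27 → $16,080; Becker 3,572.73 → $3,570; Andrade 7,145.45 → $7,150; Tam 12,504.55 → $12,500.

Bergstrom: $16,080; Becker: $3,570; Andrade: $7,150; Petrov: $6,400; Tam: $12,500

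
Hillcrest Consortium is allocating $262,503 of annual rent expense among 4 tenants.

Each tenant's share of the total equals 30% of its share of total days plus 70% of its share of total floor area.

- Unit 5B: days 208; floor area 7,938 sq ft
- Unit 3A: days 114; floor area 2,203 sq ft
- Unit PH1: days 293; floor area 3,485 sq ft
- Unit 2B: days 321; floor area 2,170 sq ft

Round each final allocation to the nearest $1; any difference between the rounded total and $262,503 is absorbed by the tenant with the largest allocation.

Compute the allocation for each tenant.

Totals — days 936, floor area 15,796.
Composite weights (30% days + 70% floor area): Unit 5B 0.4184; Unit 3A 0.1342; Unit PH1 0.2483; Unit 2B 0.1990.
Unrounded shares: Unit 5B 109,841.56; Unit 3A 35,218.57; Unit PH1 65,192.12; Unit 2B 52,250.75.
After rounding ($1): Unit 5B $109,842; Unit 3A $35,219; Unit PH1 $65,192; Unit 2B $52,251. Sum = $262,504.
Difference $262,503 − $262,504 = −$1 applied to largest allocation (Unit 5B): Unit 5B becomes $109,841.

Unit 5B: $109,841 | Unit 3A: $35,219 | Unit PH1: $65,192 | Unit 2B: $52,251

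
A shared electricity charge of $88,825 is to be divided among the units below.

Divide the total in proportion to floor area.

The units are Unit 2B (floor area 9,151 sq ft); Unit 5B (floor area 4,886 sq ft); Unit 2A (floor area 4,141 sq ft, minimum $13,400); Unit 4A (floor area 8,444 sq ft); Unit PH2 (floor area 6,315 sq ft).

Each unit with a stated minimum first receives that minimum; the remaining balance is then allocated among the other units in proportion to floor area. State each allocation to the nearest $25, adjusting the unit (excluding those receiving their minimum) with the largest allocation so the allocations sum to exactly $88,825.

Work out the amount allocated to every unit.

Guaranteed amounts: Unit 2A $13,400. Balance $75,425.
Balance split over remaining floor area 28,796: Unit 2B 23,969.10 → $23,975; Unit 5B 12,797.84 → $12,800; Unit 4A 22,117.26 → $22,125; Unit PH2 16,540.80 → $16,550.
Rounding difference −$25 applied to Unit 2B → $23,950.

Unit 2B: $23,950; Unit 5B: $12,800; Unit 2A: $13,400; Unit 4A: $22,125; Unit PH2: $16,550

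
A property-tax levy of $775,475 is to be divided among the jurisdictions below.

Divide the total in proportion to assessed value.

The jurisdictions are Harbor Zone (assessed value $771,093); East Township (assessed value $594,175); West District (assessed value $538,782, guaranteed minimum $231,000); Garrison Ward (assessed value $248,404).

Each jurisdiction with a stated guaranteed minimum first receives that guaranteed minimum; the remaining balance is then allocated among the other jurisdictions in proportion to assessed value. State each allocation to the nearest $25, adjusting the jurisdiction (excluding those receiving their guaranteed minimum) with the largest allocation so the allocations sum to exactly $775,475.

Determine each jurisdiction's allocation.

Fund the minimums — West District $231,000. Remaining pool $544,475.
Remaining pool split over remaining assessed value 1,613,672: Harbor Zone 260,177.32 → $260,175; East Township 200,482.77 → $200,475; Garrison Ward 83,814.91 → $83,825.

Harbor Zone: $260,175 · East Township: $200,475 · West District: $231,000 · Garrison Ward: $83,825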